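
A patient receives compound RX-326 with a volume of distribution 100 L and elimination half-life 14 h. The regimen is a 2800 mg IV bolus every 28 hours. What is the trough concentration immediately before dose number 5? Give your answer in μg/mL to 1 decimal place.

f = (1/2)^(τ/t½) = (1/2)^(28/14) ≈ 0.2500.
C₀ = D/Vd = 2800/100 ≈ 28.000 μg/mL.
Before the 5th dose, 4 doses have been given. Superposition: Cmin = C₀·(f + f² + … + f^4).
≈ 28.000 × (0.2500 + 0.0625 + 0.0156 + 0.0039) ≈ 28.000 × 0.3320 ≈ 9.296 μg/mL.

9.3 μg/mL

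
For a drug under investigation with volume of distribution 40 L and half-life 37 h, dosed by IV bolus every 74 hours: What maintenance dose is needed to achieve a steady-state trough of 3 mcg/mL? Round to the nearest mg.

τ/t½ = 74/37 ≈ 2, so f = (1/2)^(74/37) ≈ 0.250000.
Cmin,ss = (D/Vd)·f/(1−f), so D = Cmin,ss·Vd·(1−f)/f.
D = 3 × 40 × (1−f)/f ≈ 3 × 40 × 3.00000 ≈ 360.00 mg.

360 mg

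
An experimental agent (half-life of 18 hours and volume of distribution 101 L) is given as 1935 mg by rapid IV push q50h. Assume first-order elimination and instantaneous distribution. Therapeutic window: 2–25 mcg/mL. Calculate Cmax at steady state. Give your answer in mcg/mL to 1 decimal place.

22.4 mcg/mL

Over one 50-h interval, 50/18 ≈ 2.7778 half-lives elapse, leaving f ≈ 0.1458 of each dose.
At steady state, accumulation factor R = 1/(1 − e^(−kτ)) ≈ 1.1707.
Each bolus raises the concentration by D/Vd = 1935/101 ≈ 19.158 mcg/mL.
Cmax,ss = C₀/(1 − f) ≈ 19.158/0.8542 ≈ 22.428 mcg/mL.
Peak 22.4 mcg/mL vs MTC 25 mcg/mL: below toxic threshold.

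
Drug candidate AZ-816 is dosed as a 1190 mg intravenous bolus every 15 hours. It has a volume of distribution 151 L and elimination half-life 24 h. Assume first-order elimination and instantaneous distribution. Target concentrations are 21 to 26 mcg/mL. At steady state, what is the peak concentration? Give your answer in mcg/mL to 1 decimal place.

Over one 15-h interval, 15/24 ≈ 0.625 half-lives elapse, leaving f ≈ 0.6484 of each dose.
Accumulation ratio R = 1/(1 − f) ≈ 1/0.3516 ≈ 2.8441.
Each bolus raises the concentration by D/Vd = 1190/151 ≈ 7.881 mcg/mL.
Cmax,ss = C₀/(1 − f) ≈ 7.881/0.3516 ≈ 22.415 mcg/mL.
Peak 22.4 mcg/mL vs MTC 26 mcg/mL: below toxic threshold.

22.4 mcg/mL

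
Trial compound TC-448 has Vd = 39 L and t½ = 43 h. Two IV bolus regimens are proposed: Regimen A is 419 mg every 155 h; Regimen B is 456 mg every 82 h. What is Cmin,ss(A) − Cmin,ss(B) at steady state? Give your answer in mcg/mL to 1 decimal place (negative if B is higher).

-3.3 mcg/mL

Regimen A: f = (1/2)^(155/43) ≈ 0.0822; Cmin,ss = (419/39)·f/(1−f) ≈ 0.962 mcg/mL.
Regimen B: f = (1/2)^(82/43) ≈ 0.2667; Cmin,ss = (456/39)·f/(1−f) ≈ 4.252 mcg/mL.
Difference ≈ 0.962 − 4.252 ≈ -3.290 mcg/mL.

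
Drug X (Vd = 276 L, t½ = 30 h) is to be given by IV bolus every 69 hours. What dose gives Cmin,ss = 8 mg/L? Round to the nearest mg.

8665 mg

τ/t½ = 69/30 ≈ 2.3, so f = (1/2)^(69/30) ≈ 0.203063.
Cmin,ss = (D/Vd)·f/(1−f), so D = Cmin,ss·Vd·(1−f)/f.
D = 8 × 276 × (1−f)/f ≈ 8 × 276 × 3.92458 ≈ 8665.47 mg.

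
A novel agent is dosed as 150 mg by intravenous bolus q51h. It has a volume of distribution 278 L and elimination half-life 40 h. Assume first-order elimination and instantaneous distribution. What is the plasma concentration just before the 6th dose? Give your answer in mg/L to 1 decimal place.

0.4 mg/L

f = (1/2)^(τ/t½) = (1/2)^(51/40) ≈ 0.4132.
C₀ = D/Vd = 150/278 ≈ 0.540 mg/L.
Before the 6th dose, 5 doses have been given. Superposition: Cmin = C₀·(f + f² + … + f^5).
≈ 0.540 × (0.4132 + 0.1707 + 0.0705 + 0.0292 + 0.0120) ≈ 0.540 × 0.6956 ≈ 0.376 mg/L.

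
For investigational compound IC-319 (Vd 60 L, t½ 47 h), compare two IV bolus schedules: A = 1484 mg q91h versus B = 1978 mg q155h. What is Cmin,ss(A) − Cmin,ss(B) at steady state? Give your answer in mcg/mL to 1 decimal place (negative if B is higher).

Regimen A: f = (1/2)^(91/47) ≈ 0.2613; Cmin,ss = (1484/60)·f/(1−f) ≈ 8.749 mcg/mL.
Regimen B: f = (1/2)^(155/47) ≈ 0.1017; Cmin,ss = (1978/60)·f/(1−f) ≈ 3.732 mcg/mL.
Difference ≈ 8.749 − 3.732 ≈ 5.017 mcg/mL.

5.0 mcg/mL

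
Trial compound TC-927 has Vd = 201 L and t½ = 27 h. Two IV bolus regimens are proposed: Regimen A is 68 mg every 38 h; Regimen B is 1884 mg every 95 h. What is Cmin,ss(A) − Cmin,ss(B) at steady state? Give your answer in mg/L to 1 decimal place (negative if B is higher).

-0.7 mg/L

Regimen A: f = (1/2)^(38/27) ≈ 0.3770; Cmin,ss = (68/201)·f/(1−f) ≈ 0.205 mg/L.
Regimen B: f = (1/2)^(95/27) ≈ 0.0873; Cmin,ss = (1884/201)·f/(1−f) ≈ 0.897 mg/L.
Difference ≈ 0.205 − 0.897 ≈ -0.692 mg/L.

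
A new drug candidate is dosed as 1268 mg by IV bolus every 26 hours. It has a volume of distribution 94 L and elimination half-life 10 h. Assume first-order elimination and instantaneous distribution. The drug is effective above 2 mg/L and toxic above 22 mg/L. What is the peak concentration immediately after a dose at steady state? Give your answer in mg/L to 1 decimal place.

16.2 mg/L

Over one 26-h interval, 26/10 ≈ 2.6 half-lives elapse, leaving f ≈ 0.1649 of each dose.
Accumulation ratio R = 1/(1 − f) ≈ 1/0.8351 ≈ 1.1975.
Each bolus raises the concentration by D/Vd = 1268/94 ≈ 13.489 mg/L.
Steady-state peak Cmax,ss = C₀·R ≈ 13.489 × 1.1975 ≈ 16.153 mg/L.
Peak 16.2 mg/L vs MTC 22 mg/L: below toxic threshold.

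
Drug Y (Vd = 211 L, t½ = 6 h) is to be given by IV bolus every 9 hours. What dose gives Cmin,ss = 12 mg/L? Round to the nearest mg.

τ/t½ = 9/6 ≈ 1.5, so f = (1/2)^(9/6) ≈ 0.353553.
Cmin,ss = (D/Vd)·f/(1−f), so D = Cmin,ss·Vd·(1−f)/f.
D = 12 × 211 × (1−f)/f ≈ 12 × 211 × 1.82843 ≈ 4629.58 mg.

4630 mg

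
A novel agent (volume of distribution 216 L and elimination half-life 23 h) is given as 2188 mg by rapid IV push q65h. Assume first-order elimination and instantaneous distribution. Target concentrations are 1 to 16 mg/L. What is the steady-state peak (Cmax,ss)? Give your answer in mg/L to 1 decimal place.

11.8 mg/L

τ/t½ = 65/23 ≈ 2.8261, so fraction remaining f = (1/2)^(65/23) ≈ 0.1410.
Accumulation ratio R = 1/(1 − f) ≈ 1/0.8590 ≈ 1.1641.
Single-dose peak C₀ = D/Vd = 2188/216 ≈ 10.130 mg/L.
Steady-state peak Cmax,ss = C₀·R ≈ 10.130 × 1.1641 ≈ 11.792 mg/L.
Peak 11.8 mg/L vs MTC 16 mg/L: below toxic threshold.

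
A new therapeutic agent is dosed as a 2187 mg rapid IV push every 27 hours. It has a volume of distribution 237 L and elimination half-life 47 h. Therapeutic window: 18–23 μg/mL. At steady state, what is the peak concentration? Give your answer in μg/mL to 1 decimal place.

28.1 μg/mL

Over one 27-h interval, 27/47 ≈ 0.57447 half-lives elapse, leaving f ≈ 0.6715 of each dose.
Accumulation ratio R = 1/(1 − f) ≈ 1/0.3285 ≈ 3.0441.
Single-dose peak C₀ = D/Vd = 2187/237 ≈ 9.228 μg/mL.
Steady-state peak Cmax,ss = C₀·R ≈ 9.228 × 3.0441 ≈ 28.091 μg/mL.
Peak 28.1 μg/mL vs MTC 23 μg/mL: exceeds toxic threshold.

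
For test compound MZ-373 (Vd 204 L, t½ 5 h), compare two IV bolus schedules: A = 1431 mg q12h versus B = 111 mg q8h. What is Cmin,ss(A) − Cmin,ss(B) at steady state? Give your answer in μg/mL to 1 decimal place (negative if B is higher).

1.4 μg/mL

Regimen A: f = (1/2)^(12/5) ≈ 0.1895; Cmin,ss = (1431/204)·f/(1−f) ≈ 1.640 μg/mL.
Regimen B: f = (1/2)^(8/5) ≈ 0.3299; Cmin,ss = (111/204)·f/(1−f) ≈ 0.268 μg/mL.
Difference ≈ 1.640 − 0.268 ≈ 1.372 μg/mL.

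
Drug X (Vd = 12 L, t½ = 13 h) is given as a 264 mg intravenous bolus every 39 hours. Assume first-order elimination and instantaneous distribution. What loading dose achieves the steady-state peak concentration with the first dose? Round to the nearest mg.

302 mg

f = (1/2)^(39/13) ≈ 0.125000; accumulation ratio R = 1/(1−f) ≈ 1.14286.
Loading dose to hit Cmax,ss on first dose: D_load = D_maint·R ≈ 264 × 1.14286 ≈ 301.72 mg.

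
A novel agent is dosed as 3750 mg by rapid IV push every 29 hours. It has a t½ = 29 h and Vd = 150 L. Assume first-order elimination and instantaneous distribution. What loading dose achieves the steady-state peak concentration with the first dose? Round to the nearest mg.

7500 mg

f = (1/2)^(29/29) ≈ 0.500000; accumulation ratio R = 1/(1−f) ≈ 2.00000.
Loading dose to hit Cmax,ss on first dose: D_load = D_maint·R ≈ 3750 × 2.00000 ≈ 7500.00 mg.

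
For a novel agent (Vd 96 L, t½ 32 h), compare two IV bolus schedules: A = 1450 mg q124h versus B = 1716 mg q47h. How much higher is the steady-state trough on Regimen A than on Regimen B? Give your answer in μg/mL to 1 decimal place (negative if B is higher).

-9.0 μg/mL

Regimen A: f = (1/2)^(124/32) ≈ 0.0682; Cmin,ss = (1450/96)·f/(1−f) ≈ 1.105 μg/mL.
Regimen B: f = (1/2)^(47/32) ≈ 0.3613; Cmin,ss = (1716/96)·f/(1−f) ≈ 10.112 μg/mL.
Difference ≈ 1.105 − 10.112 ≈ -9.007 μg/mL.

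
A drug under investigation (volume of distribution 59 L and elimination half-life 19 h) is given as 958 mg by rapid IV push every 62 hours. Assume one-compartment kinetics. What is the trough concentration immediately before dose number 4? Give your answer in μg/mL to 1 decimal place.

1.9 μg/mL

f = (1/2)^(τ/t½) = (1/2)^(62/19) ≈ 0.1042.
C₀ = D/Vd = 958/59 ≈ 16.237 μg/mL.
Before the 4th dose, 3 doses have been given. Superposition: Cmin = C₀·(f + f² + … + f^3).
≈ 16.237 × (0.1042 + 0.0109 + 0.0011) ≈ 16.237 × 0.1162 ≈ 1.887 μg/mL.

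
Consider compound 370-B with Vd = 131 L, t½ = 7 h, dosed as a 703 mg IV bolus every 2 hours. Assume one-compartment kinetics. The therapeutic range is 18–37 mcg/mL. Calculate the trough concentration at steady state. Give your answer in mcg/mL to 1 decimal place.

24.5 mcg/mL

Over one 2-h interval, 2/7 ≈ 0.28571 half-lives elapse, leaving f ≈ 0.8203 of each dose.
At steady state, accumulation factor R = 1/(1 − e^(−kτ)) ≈ 5.5648.
Each bolus raises the concentration by D/Vd = 703/131 ≈ 5.366 mcg/mL.
Cmax,ss = C₀/(1 − f) ≈ 5.366/0.1797 ≈ 29.861 mcg/mL.
Steady-state trough Cmin,ss = Cmax,ss·f ≈ 29.861 × 0.8203 ≈ 24.495 mcg/mL.
Trough 24.5 mcg/mL vs MEC 18 mcg/mL: adequate.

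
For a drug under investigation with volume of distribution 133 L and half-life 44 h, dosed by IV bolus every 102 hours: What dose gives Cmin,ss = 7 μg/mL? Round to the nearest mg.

3712 mg

τ/t½ = 102/44 ≈ 2.3182, so f = (1/2)^(102/44) ≈ 0.200520.
Cmin,ss = (D/Vd)·f/(1−f), so D = Cmin,ss·Vd·(1−f)/f.
D = 7 × 133 × (1−f)/f ≈ 7 × 133 × 3.98703 ≈ 3711.92 mg.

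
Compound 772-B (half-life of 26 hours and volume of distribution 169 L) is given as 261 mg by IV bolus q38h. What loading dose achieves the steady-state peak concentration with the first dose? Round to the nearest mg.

f = (1/2)^(38/26) ≈ 0.363106; accumulation ratio R = 1/(1−f) ≈ 1.57012.
Loading dose to hit Cmax,ss on first dose: D_load = D_maint·R ≈ 261 × 1.57012 ≈ 409.80 mg.

410 mg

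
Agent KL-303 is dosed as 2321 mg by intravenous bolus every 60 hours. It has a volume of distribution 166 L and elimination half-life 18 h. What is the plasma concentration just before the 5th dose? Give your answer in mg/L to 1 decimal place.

1.5 mg/L

f = (1/2)^(τ/t½) = (1/2)^(60/18) ≈ 0.0992.
C₀ = D/Vd = 2321/166 ≈ 13.982 mg/L.
Before the 5th dose, 4 doses have been given. Superposition: Cmin = C₀·(f + f² + … + f^4).
≈ 13.982 × (0.0992 + 0.0098 + 0.0010 + 0.0001) ≈ 13.982 × 0.1101 ≈ 1.539 mg/L.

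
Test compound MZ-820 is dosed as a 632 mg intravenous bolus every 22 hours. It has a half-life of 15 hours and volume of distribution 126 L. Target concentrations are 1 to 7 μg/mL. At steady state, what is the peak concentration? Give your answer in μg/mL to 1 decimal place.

7.9 μg/mL

Over one 22-h interval, 22/15 ≈ 1.4667 half-lives elapse, leaving f ≈ 0.3618 of each dose.
At steady state, accumulation factor R = 1/(1 − e^(−kτ)) ≈ 1.5669.
Each bolus raises the concentration by D/Vd = 632/126 ≈ 5.016 μg/mL.
Steady-state peak Cmax,ss = C₀·R ≈ 5.016 × 1.5669 ≈ 7.860 μg/mL.
Peak 7.9 μg/mL vs MTC 7 μg/mL: exceeds toxic threshold.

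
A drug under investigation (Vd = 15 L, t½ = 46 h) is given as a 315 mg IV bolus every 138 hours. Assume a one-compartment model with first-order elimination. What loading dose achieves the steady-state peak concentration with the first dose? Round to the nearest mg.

f = (1/2)^(138/46) ≈ 0.125000; accumulation ratio R = 1/(1−f) ≈ 1.14286.
Loading dose to hit Cmax,ss on first dose: D_load = D_maint·R ≈ 315 × 1.14286 ≈ 360.00 mg.

360 mg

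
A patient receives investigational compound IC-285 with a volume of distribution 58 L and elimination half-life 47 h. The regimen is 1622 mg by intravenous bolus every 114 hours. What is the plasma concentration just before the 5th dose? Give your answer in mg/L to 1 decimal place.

6.4 mg/L

f = (1/2)^(τ/t½) = (1/2)^(114/47) ≈ 0.1861.
C₀ = D/Vd = 1622/58 ≈ 27.966 mg/L.
Before the 5th dose, 4 doses have been given. Superposition: Cmin = C₀·(f + f² + … + f^4).
≈ 27.966 × (0.1861 + 0.0346 + 0.0064 + 0.0012) ≈ 27.966 × 0.2283 ≈ 6.385 mg/L.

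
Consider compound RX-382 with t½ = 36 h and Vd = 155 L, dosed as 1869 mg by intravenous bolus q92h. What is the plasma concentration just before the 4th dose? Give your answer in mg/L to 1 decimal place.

2.5 mg/L

f = (1/2)^(τ/t½) = (1/2)^(92/36) ≈ 0.1701.
C₀ = D/Vd = 1869/155 ≈ 12.058 mg/L.
Before the 4th dose, 3 doses have been given. Superposition: Cmin = C₀·(f + f² + … + f^3).
≈ 12.058 × (0.1701 + 0.0289 + 0.0049) ≈ 12.058 × 0.2039 ≈ 2.459 mg/L.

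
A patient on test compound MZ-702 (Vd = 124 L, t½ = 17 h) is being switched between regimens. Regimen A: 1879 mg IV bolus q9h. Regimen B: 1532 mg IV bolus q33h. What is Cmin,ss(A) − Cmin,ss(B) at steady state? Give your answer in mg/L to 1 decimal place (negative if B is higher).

29.8 mg/L

Regimen A: f = (1/2)^(9/17) ≈ 0.6928; Cmin,ss = (1879/124)·f/(1−f) ≈ 34.174 mg/L.
Regimen B: f = (1/2)^(33/17) ≈ 0.2604; Cmin,ss = (1532/124)·f/(1−f) ≈ 4.350 mg/L.
Difference ≈ 34.174 − 4.350 ≈ 29.824 mg/L.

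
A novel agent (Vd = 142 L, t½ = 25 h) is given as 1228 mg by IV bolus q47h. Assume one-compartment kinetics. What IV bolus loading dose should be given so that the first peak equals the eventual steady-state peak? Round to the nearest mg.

f = (1/2)^(47/25) ≈ 0.271684; accumulation ratio R = 1/(1−f) ≈ 1.37303.
Loading dose to hit Cmax,ss on first dose: D_load = D_maint·R ≈ 1228 × 1.37303 ≈ 1686.08 mg.

1686 mg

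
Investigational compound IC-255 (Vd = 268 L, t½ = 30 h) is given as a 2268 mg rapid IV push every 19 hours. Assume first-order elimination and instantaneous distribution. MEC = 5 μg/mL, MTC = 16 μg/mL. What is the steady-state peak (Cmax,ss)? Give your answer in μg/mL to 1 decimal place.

τ/t½ = 19/30 ≈ 0.63333, so fraction remaining f = (1/2)^(19/30) ≈ 0.6447.
At steady state, accumulation factor R = 1/(1 − e^(−kτ)) ≈ 2.8145.
Each bolus raises the concentration by D/Vd = 2268/268 ≈ 8.463 μg/mL.
Steady-state peak Cmax,ss = C₀·R ≈ 8.463 × 2.8145 ≈ 23.819 μg/mL.
Peak 23.8 μg/mL vs MTC 16 μg/mL: exceeds toxic threshold.

23.8 μg/mL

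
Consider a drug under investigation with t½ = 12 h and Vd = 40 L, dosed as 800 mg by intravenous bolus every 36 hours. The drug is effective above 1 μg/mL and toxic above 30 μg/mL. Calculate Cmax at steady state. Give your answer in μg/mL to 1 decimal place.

The dosing interval is 3 half-lives, so f = 2^(−3) = 0.125.
Accumulation ratio R = 1/(1 − f) = 1/0.875 = 8/7.
Single-dose peak C₀ = D/Vd = 800/40 = 20 μg/mL.
Steady-state peak Cmax,ss = C₀·R = 20 × 8/7 ≈ 22.857 μg/mL.
Peak 22.9 μg/mL vs MTC 30 μg/mL: below toxic threshold.

22.9 μg/mL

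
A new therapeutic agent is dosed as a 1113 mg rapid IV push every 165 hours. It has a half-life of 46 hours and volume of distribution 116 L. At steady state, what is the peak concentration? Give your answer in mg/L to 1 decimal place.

Over one 165-h interval, 165/46 ≈ 3.587 half-lives elapse, leaving f ≈ 0.0832 of each dose.
At steady state, accumulation factor R = 1/(1 − e^(−kτ)) ≈ 1.0908.
Each bolus raises the concentration by D/Vd = 1113/116 ≈ 9.595 mg/L.
Steady-state peak Cmax,ss = C₀·R ≈ 9.595 × 1.0908 ≈ 10.466 mg/L.

10.5 mg/L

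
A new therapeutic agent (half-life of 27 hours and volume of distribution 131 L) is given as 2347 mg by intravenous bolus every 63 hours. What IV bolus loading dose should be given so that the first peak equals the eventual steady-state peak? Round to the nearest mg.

f = (1/2)^(63/27) ≈ 0.198425; accumulation ratio R = 1/(1−f) ≈ 1.24754.
Loading dose to hit Cmax,ss on first dose: D_load = D_maint·R ≈ 2347 × 1.24754 ≈ 2927.98 mg.

2928 mg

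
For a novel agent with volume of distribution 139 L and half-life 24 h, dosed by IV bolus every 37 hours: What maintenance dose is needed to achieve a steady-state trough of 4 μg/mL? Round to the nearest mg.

1063 mg

τ/t½ = 37/24 ≈ 1.5417, so f = (1/2)^(37/24) ≈ 0.343488.
Cmin,ss = (D/Vd)·f/(1−f), so D = Cmin,ss·Vd·(1−f)/f.
D = 4 × 139 × (1−f)/f ≈ 4 × 139 × 1.91131 ≈ 1062.69 mg.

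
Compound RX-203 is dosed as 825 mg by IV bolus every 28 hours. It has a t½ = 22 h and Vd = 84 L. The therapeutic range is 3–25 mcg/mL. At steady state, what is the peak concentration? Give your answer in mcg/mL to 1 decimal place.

τ/t½ = 28/22 ≈ 1.2727, so fraction remaining f = (1/2)^(28/22) ≈ 0.4139.
At steady state, accumulation factor R = 1/(1 − e^(−kτ)) ≈ 1.7062.
Each bolus raises the concentration by D/Vd = 825/84 ≈ 9.821 mcg/mL.
Cmax,ss = C₀/(1 − f) ≈ 9.821/0.5861 ≈ 16.757 mcg/mL.
Peak 16.8 mcg/mL vs MTC 25 mcg/mL: below toxic threshold.

16.8 mcg/mL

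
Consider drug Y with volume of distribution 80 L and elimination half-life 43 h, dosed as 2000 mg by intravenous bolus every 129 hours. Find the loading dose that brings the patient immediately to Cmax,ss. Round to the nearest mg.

2286 mg

f = (1/2)^(129/43) ≈ 0.125000; accumulation ratio R = 1/(1−f) ≈ 1.14286.
Loading dose to hit Cmax,ss on first dose: D_load = D_maint·R ≈ 2000 × 1.14286 ≈ 2285.72 mg.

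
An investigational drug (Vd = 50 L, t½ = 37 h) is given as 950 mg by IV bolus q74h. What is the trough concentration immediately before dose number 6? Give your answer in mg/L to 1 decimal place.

f = (1/2)^(τ/t½) = (1/2)^(74/37) ≈ 0.2500.
C₀ = D/Vd = 950/50 ≈ 19.000 mg/L.
Before the 6th dose, 5 doses have been given. Superposition: Cmin = C₀·(f + f² + … + f^5).
≈ 19.000 × (0.2500 + 0.0625 + 0.0156 + 0.0039 + 0.0010) ≈ 19.000 × 0.3330 ≈ 6.327 mg/L.

6.3 mg/L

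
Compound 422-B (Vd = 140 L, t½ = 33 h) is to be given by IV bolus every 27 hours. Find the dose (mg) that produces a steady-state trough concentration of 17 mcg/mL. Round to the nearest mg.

τ/t½ = 27/33 ≈ 0.81818, so f = (1/2)^(27/33) ≈ 0.567156.
Cmin,ss = (D/Vd)·f/(1−f), so D = Cmin,ss·Vd·(1−f)/f.
D = 17 × 140 × (1−f)/f ≈ 17 × 140 × 0.76318 ≈ 1816.37 mg.

1816 mg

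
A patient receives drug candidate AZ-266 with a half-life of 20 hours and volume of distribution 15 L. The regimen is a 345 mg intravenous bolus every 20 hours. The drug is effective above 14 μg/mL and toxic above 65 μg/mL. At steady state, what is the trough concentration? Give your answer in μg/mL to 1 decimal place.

The dosing interval is 1 half-life, so f = 2^(−1) = 0.5.
At steady state, R = 1/(1 − 0.5) = 2/1.
Single-dose peak C₀ = D/Vd = 345/15 = 23 μg/mL.
Steady-state peak Cmax,ss = C₀·R = 23 × 2/1 ≈ 46.000 μg/mL.
Steady-state trough Cmin,ss = Cmax,ss·f ≈ 46.000 × 0.5 ≈ 23.000 μg/mL.
Trough 23.0 μg/mL vs MEC 14 μg/mL: adequate.

23.0 μg/mL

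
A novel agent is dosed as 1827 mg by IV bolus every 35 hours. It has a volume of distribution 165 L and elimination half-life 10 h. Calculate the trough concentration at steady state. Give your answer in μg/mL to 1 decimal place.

k = ln2/t½ = ln2/10 ≈ 0.069315 h⁻¹; fraction remaining f = e^(−kτ) = e^(−0.069315×35) ≈ 0.0884.
Accumulation ratio R = 1/(1 − f) ≈ 1/0.9116 ≈ 1.0970.
Each bolus raises the concentration by D/Vd = 1827/165 ≈ 11.073 μg/mL.
Cmax,ss = C₀/(1 − f) ≈ 11.073/0.9116 ≈ 12.147 μg/mL.
One interval later, Cmin,ss = Cmax,ss·e^(−kτ) ≈ 12.147 × 0.0884 ≈ 1.074 μg/mL.

1.1 μg/mL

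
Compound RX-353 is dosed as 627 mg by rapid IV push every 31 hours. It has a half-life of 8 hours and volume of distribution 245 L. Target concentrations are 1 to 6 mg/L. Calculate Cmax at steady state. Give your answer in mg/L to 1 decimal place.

k = ln2/t½ = ln2/8 ≈ 0.086643 h⁻¹; fraction remaining f = e^(−kτ) = e^(−0.086643×31) ≈ 0.0682.
Accumulation ratio R = 1/(1 − f) ≈ 1/0.9318 ≈ 1.0732.
Single-dose peak C₀ = D/Vd = 627/245 ≈ 2.559 mg/L.
Steady-state peak Cmax,ss = C₀·R ≈ 2.559 × 1.0732 ≈ 2.746 mg/L.
Peak 2.7 mg/L vs MTC 6 mg/L: below toxic threshold.

2.7 mg/L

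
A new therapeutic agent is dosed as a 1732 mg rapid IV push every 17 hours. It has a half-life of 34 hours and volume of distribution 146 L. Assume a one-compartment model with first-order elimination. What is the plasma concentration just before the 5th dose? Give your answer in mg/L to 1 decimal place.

f = (1/2)^(τ/t½) = (1/2)^(17/34) ≈ 0.7071.
C₀ = D/Vd = 1732/146 ≈ 11.863 mg/L.
Before the 5th dose, 4 doses have been given. Superposition: Cmin = C₀·(f + f² + … + f^4).
≈ 11.863 × (0.7071 + 0.5000 + 0.3535 + 0.2500) ≈ 11.863 × 1.8106 ≈ 21.479 mg/L.

21.5 mg/L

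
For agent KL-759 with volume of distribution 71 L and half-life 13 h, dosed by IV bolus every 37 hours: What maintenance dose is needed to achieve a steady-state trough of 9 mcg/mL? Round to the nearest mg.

3956 mg

τ/t½ = 37/13 ≈ 2.8462, so f = (1/2)^(37/13) ≈ 0.139066.
Cmin,ss = (D/Vd)·f/(1−f), so D = Cmin,ss·Vd·(1−f)/f.
D = 9 × 71 × (1−f)/f ≈ 9 × 71 × 6.19083 ≈ 3955.94 mg.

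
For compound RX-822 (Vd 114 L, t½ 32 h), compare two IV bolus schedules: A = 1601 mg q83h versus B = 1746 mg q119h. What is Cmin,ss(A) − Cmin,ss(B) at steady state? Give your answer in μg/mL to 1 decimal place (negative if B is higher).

1.5 μg/mL

Regimen A: f = (1/2)^(83/32) ≈ 0.1657; Cmin,ss = (1601/114)·f/(1−f) ≈ 2.789 μg/mL.
Regimen B: f = (1/2)^(119/32) ≈ 0.0760; Cmin,ss = (1746/114)·f/(1−f) ≈ 1.260 μg/mL.
Difference ≈ 2.789 − 1.260 ≈ 1.529 μg/mL.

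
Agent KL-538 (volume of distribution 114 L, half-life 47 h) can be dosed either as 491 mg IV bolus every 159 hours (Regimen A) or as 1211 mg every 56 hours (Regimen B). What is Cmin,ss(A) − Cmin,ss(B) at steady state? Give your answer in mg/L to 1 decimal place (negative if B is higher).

Regimen A: f = (1/2)^(159/47) ≈ 0.0959; Cmin,ss = (491/114)·f/(1−f) ≈ 0.457 mg/L.
Regimen B: f = (1/2)^(56/47) ≈ 0.4379; Cmin,ss = (1211/114)·f/(1−f) ≈ 8.276 mg/L.
Difference ≈ 0.457 − 8.276 ≈ -7.819 mg/L.

-7.8 mg/L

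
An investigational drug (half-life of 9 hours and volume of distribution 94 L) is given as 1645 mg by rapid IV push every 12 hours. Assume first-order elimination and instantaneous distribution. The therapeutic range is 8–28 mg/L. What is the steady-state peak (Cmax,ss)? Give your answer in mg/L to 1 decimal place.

τ/t½ = 12/9 ≈ 1.3333, so fraction remaining f = (1/2)^(12/9) ≈ 0.3969.
At steady state, accumulation factor R = 1/(1 − e^(−kτ)) ≈ 1.6581.
Each bolus raises the concentration by D/Vd = 1645/94 ≈ 17.500 mg/L.
Cmax,ss = C₀/(1 − f) ≈ 17.500/0.6031 ≈ 29.017 mg/L.
Peak 29.0 mg/L vs MTC 28 mg/L: exceeds toxic threshold.

29.0 mg/L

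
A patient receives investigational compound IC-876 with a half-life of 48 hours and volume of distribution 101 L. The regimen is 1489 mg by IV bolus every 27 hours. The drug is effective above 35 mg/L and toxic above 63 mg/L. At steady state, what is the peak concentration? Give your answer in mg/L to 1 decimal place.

45.7 mg/L

k = ln2/t½ = ln2/48 ≈ 0.014441 h⁻¹; fraction remaining f = e^(−kτ) = e^(−0.014441×27) ≈ 0.6771.
Accumulation ratio R = 1/(1 − f) ≈ 1/0.3229 ≈ 3.0969.
Each bolus raises the concentration by D/Vd = 1489/101 ≈ 14.743 mg/L.
Cmax,ss = C₀/(1 − f) ≈ 14.743/0.3229 ≈ 45.658 mg/L.
Peak 45.7 mg/L vs MTC 63 mg/L: below toxic threshold.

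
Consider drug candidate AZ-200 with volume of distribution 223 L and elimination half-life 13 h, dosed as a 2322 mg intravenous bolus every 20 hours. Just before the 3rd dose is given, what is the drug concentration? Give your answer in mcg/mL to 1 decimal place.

f = (1/2)^(τ/t½) = (1/2)^(20/13) ≈ 0.3443.
C₀ = D/Vd = 2322/223 ≈ 10.413 mcg/mL.
Before the 3rd dose, 2 doses have been given. Superposition: Cmin = C₀·(f + f²).
≈ 10.413 × (0.3443 + 0.1185) ≈ 10.413 × 0.4628 ≈ 4.819 mcg/mL.

4.8 mcg/mL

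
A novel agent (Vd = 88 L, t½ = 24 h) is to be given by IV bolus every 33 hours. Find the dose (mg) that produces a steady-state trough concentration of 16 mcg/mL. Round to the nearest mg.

τ/t½ = 33/24 ≈ 1.375, so f = (1/2)^(33/24) ≈ 0.385553.
Cmin,ss = (D/Vd)·f/(1−f), so D = Cmin,ss·Vd·(1−f)/f.
D = 16 × 88 × (1−f)/f ≈ 16 × 88 × 1.59368 ≈ 2243.90 mg.

2244 mg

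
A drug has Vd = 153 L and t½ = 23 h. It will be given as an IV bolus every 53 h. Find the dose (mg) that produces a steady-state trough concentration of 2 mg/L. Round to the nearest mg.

1205 mg

τ/t½ = 53/23 ≈ 2.3043, so f = (1/2)^(53/23) ≈ 0.202452.
Cmin,ss = (D/Vd)·f/(1−f), so D = Cmin,ss·Vd·(1−f)/f.
D = 2 × 153 × (1−f)/f ≈ 2 × 153 × 3.93944 ≈ 1205.47 mg.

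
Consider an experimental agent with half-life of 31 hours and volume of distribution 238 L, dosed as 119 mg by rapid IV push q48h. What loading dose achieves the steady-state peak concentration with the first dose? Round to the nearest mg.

181 mg

f = (1/2)^(48/31) ≈ 0.341892; accumulation ratio R = 1/(1−f) ≈ 1.51951.
Loading dose to hit Cmax,ss on first dose: D_load = D_maint·R ≈ 119 × 1.51951 ≈ 180.82 mg.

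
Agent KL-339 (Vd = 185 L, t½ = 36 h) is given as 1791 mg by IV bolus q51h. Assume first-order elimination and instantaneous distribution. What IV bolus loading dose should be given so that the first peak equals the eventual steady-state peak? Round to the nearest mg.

f = (1/2)^(51/36) ≈ 0.374577; accumulation ratio R = 1/(1−f) ≈ 1.59892.
Loading dose to hit Cmax,ss on first dose: D_load = D_maint·R ≈ 1791 × 1.59892 ≈ 2863.67 mg.

2864 mg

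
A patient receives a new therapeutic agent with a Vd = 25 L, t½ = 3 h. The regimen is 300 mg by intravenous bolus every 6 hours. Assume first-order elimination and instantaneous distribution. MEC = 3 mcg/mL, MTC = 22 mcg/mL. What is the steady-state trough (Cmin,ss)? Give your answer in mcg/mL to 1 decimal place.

4.0 mcg/mL

The dosing interval is 2 half-lives, so f = 2^(−2) = 0.25.
Accumulation ratio R = 1/(1 − f) = 1/0.75 = 4/3.
Single-dose peak C₀ = D/Vd = 300/25 = 12 mcg/mL.
Steady-state peak Cmax,ss = C₀·R = 12 × 4/3 ≈ 16.000 mcg/mL.
Steady-state trough Cmin,ss = Cmax,ss·f ≈ 16.000 × 0.25 ≈ 4.000 mcg/mL.
Trough 4.0 mcg/mL vs MEC 3 mcg/mL: adequate.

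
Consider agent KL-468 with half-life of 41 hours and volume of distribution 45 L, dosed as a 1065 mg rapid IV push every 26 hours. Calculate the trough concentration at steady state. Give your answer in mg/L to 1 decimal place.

42.9 mg/L

Over one 26-h interval, 26/41 ≈ 0.63415 half-lives elapse, leaving f ≈ 0.6443 of each dose.
Accumulation ratio R = 1/(1 − f) ≈ 1/0.3557 ≈ 2.8114.
Single-dose peak C₀ = D/Vd = 1065/45 ≈ 23.667 mg/L.
Steady-state peak Cmax,ss = C₀·R ≈ 23.667 × 2.8114 ≈ 66.537 mg/L.
Steady-state trough Cmin,ss = Cmax,ss·f ≈ 66.537 × 0.6443 ≈ 42.870 mg/L.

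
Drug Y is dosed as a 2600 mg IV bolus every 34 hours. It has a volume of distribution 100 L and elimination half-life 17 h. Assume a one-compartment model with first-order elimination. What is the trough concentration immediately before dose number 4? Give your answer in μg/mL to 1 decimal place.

f = (1/2)^(τ/t½) = (1/2)^(34/17) ≈ 0.2500.
C₀ = D/Vd = 2600/100 ≈ 26.000 μg/mL.
Before the 4th dose, 3 doses have been given. Superposition: Cmin = C₀·(f + f² + … + f^3).
≈ 26.000 × (0.2500 + 0.0625 + 0.0156) ≈ 26.000 × 0.3281 ≈ 8.531 μg/mL.

8.5 μg/mL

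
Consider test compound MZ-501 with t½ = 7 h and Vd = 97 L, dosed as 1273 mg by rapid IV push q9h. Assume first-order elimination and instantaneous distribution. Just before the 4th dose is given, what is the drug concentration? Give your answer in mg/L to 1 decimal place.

f = (1/2)^(τ/t½) = (1/2)^(9/7) ≈ 0.4102.
C₀ = D/Vd = 1273/97 ≈ 13.124 mg/L.
Before the 4th dose, 3 doses have been given. Superposition: Cmin = C₀·(f + f² + … + f^3).
≈ 13.124 × (0.4102 + 0.1683 + 0.0690) ≈ 13.124 × 0.6475 ≈ 8.498 mg/L.

8.5 mg/L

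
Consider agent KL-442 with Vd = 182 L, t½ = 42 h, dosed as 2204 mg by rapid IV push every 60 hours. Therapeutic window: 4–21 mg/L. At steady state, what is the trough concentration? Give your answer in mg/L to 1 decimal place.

7.2 mg/L

Over one 60-h interval, 60/42 ≈ 1.4286 half-lives elapse, leaving f ≈ 0.3715 of each dose.
Accumulation ratio R = 1/(1 − f) ≈ 1/0.6285 ≈ 1.5911.
Single-dose peak C₀ = D/Vd = 2204/182 ≈ 12.110 mg/L.
Cmax,ss = C₀/(1 − f) ≈ 12.110/0.6285 ≈ 19.268 mg/L.
Steady-state trough Cmin,ss = Cmax,ss·f ≈ 19.268 × 0.3715 ≈ 7.158 mg/L.
Trough 7.2 mg/L vs MEC 4 mg/L: adequate.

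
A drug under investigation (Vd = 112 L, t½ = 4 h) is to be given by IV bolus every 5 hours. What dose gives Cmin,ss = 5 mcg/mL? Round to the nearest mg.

τ/t½ = 5/4 ≈ 1.25, so f = (1/2)^(5/4) ≈ 0.420448.
Cmin,ss = (D/Vd)·f/(1−f), so D = Cmin,ss·Vd·(1−f)/f.
D = 5 × 112 × (1−f)/f ≈ 5 × 112 × 1.37842 ≈ 771.92 mg.

772 mg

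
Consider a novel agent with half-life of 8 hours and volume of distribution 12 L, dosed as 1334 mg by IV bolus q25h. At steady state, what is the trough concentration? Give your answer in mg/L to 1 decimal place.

14.4 mg/L

Over one 25-h interval, 25/8 ≈ 3.125 half-lives elapse, leaving f ≈ 0.1146 of each dose.
Each bolus raises the concentration by D/Vd = 1334/12 ≈ 111.167 mg/L.
Steady-state trough Cmin,ss = C₀·f/(1−f) ≈ 111.167 × 0.1146/0.8854 ≈ 14.389 mg/L.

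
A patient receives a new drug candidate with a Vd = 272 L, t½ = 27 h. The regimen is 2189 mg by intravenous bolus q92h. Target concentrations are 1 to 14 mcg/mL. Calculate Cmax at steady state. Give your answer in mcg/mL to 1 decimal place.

τ/t½ = 92/27 ≈ 3.4074, so fraction remaining f = (1/2)^(92/27) ≈ 0.0942.
At steady state, accumulation factor R = 1/(1 − e^(−kτ)) ≈ 1.1040.
Single-dose peak C₀ = D/Vd = 2189/272 ≈ 8.048 mcg/mL.
Cmax,ss = C₀/(1 − f) ≈ 8.048/0.9058 ≈ 8.885 mcg/mL.
Peak 8.9 mcg/mL vs MTC 14 mcg/mL: below toxic threshold.

8.9 mcg/mL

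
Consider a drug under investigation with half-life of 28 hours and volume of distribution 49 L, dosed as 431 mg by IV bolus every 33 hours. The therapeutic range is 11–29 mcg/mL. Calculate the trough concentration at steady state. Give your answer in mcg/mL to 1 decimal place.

7.0 mcg/mL

k = ln2/t½ = ln2/28 ≈ 0.024755 h⁻¹; fraction remaining f = e^(−kτ) = e^(−0.024755×33) ≈ 0.4418.
Each bolus raises the concentration by D/Vd = 431/49 ≈ 8.796 mcg/mL.
Steady-state trough Cmin,ss = C₀·f/(1−f) ≈ 8.796 × 0.4418/0.5582 ≈ 6.962 mcg/mL.
Trough 7.0 mcg/mL vs MEC 11 mcg/mL: subtherapeutic.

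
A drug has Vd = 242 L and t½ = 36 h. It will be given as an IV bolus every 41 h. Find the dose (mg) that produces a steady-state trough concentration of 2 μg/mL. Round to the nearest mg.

582 mg

τ/t½ = 41/36 ≈ 1.1389, so f = (1/2)^(41/36) ≈ 0.454109.
Cmin,ss = (D/Vd)·f/(1−f), so D = Cmin,ss·Vd·(1−f)/f.
D = 2 × 242 × (1−f)/f ≈ 2 × 242 × 1.20211 ≈ 581.82 mg.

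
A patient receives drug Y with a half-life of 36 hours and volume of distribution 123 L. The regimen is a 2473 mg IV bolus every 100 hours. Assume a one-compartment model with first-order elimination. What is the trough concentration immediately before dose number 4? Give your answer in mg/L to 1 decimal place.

f = (1/2)^(τ/t½) = (1/2)^(100/36) ≈ 0.1458.
C₀ = D/Vd = 2473/123 ≈ 20.106 mg/L.
Before the 4th dose, 3 doses have been given. Superposition: Cmin = C₀·(f + f² + … + f^3).
≈ 20.106 × (0.1458 + 0.0213 + 0.0031) ≈ 20.106 × 0.1702 ≈ 3.422 mg/L.

3.4 mg/L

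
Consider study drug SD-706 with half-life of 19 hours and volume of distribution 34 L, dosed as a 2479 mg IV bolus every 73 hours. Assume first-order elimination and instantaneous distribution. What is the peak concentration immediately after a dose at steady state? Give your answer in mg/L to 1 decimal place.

k = ln2/t½ = ln2/19 ≈ 0.036481 h⁻¹; fraction remaining f = e^(−kτ) = e^(−0.036481×73) ≈ 0.0697.
Accumulation ratio R = 1/(1 − f) ≈ 1/0.9303 ≈ 1.0749.
Single-dose peak C₀ = D/Vd = 2479/34 ≈ 72.912 mg/L.
Cmax,ss = C₀/(1 − f) ≈ 72.912/0.9303 ≈ 78.375 mg/L.

78.4 mg/L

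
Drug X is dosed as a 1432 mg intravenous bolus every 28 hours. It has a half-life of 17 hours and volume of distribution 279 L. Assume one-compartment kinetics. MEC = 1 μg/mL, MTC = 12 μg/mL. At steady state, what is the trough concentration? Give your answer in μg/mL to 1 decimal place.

2.4 μg/mL

k = ln2/t½ = ln2/17 ≈ 0.040773 h⁻¹; fraction remaining f = e^(−kτ) = e^(−0.040773×28) ≈ 0.3193.
Each bolus raises the concentration by D/Vd = 1432/279 ≈ 5.133 μg/mL.
Steady-state trough Cmin,ss = C₀·f/(1−f) ≈ 5.133 × 0.3193/0.6807 ≈ 2.408 μg/mL.
Trough 2.4 μg/mL vs MEC 1 μg/mL: adequate.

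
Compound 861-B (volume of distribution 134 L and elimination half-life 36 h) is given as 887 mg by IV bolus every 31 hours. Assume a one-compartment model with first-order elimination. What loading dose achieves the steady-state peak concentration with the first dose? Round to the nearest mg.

f = (1/2)^(31/36) ≈ 0.550528; accumulation ratio R = 1/(1−f) ≈ 2.22483.
Loading dose to hit Cmax,ss on first dose: D_load = D_maint·R ≈ 887 × 2.22483 ≈ 1973.42 mg.

1973 mg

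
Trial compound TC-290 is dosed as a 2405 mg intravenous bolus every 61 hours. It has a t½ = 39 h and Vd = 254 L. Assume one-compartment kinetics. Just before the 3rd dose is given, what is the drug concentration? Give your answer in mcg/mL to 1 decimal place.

4.3 mcg/mL

f = (1/2)^(τ/t½) = (1/2)^(61/39) ≈ 0.3382.
C₀ = D/Vd = 2405/254 ≈ 9.469 mcg/mL.
Before the 3rd dose, 2 doses have been given. Superposition: Cmin = C₀·(f + f²).
≈ 9.469 × (0.3382 + 0.1144) ≈ 9.469 × 0.4526 ≈ 4.286 mcg/mL.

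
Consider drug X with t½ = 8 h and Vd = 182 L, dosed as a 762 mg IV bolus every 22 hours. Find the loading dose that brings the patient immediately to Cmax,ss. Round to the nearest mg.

895 mg

f = (1/2)^(22/8) ≈ 0.148651; accumulation ratio R = 1/(1−f) ≈ 1.17461.
Loading dose to hit Cmax,ss on first dose: D_load = D_maint·R ≈ 762 × 1.17461 ≈ 895.05 mg.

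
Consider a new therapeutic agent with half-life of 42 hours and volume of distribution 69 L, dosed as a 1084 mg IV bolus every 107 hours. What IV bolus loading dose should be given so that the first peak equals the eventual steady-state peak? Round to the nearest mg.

f = (1/2)^(107/42) ≈ 0.171037; accumulation ratio R = 1/(1−f) ≈ 1.20633.
Loading dose to hit Cmax,ss on first dose: D_load = D_maint·R ≈ 1084 × 1.20633 ≈ 1307.66 mg.

1308 mg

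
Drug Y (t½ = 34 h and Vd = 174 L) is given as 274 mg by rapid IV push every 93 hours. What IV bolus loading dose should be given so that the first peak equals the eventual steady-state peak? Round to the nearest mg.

322 mg

f = (1/2)^(93/34) ≈ 0.150174; accumulation ratio R = 1/(1−f) ≈ 1.17671.
Loading dose to hit Cmax,ss on first dose: D_load = D_maint·R ≈ 274 × 1.17671 ≈ 322.42 mg.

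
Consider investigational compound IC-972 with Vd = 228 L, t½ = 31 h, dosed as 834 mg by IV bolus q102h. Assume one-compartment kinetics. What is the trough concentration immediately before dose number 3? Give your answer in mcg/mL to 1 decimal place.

0.4 mcg/mL

f = (1/2)^(τ/t½) = (1/2)^(102/31) ≈ 0.1022.
C₀ = D/Vd = 834/228 ≈ 3.658 mcg/mL.
Before the 3rd dose, 2 doses have been given. Superposition: Cmin = C₀·(f + f²).
≈ 3.658 × (0.1022 + 0.0104) ≈ 3.658 × 0.1126 ≈ 0.412 mcg/mL.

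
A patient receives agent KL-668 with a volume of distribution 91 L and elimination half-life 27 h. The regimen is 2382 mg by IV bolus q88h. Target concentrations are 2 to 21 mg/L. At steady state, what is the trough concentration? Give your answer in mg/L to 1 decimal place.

k = ln2/t½ = ln2/27 ≈ 0.025672 h⁻¹; fraction remaining f = e^(−kτ) = e^(−0.025672×88) ≈ 0.1044.
Each bolus raises the concentration by D/Vd = 2382/91 ≈ 26.176 mg/L.
Steady-state trough Cmin,ss = C₀·f/(1−f) ≈ 26.176 × 0.1044/0.8956 ≈ 3.051 mg/L.
Trough 3.1 mg/L vs MEC 2 mg/L: adequate.

3.1 mg/L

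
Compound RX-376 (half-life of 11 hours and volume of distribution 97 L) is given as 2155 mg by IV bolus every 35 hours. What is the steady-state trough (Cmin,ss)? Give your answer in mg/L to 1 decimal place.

Over one 35-h interval, 35/11 ≈ 3.1818 half-lives elapse, leaving f ≈ 0.1102 of each dose.
Single-dose peak C₀ = D/Vd = 2155/97 ≈ 22.216 mg/L.
Steady-state trough Cmin,ss = C₀·f/(1−f) ≈ 22.216 × 0.1102/0.8898 ≈ 2.751 mg/L.

2.8 mg/L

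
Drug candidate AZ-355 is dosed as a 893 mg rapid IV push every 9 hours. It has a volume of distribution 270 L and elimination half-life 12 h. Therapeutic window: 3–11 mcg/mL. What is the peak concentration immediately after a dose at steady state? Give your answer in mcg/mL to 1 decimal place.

8.2 mcg/mL

Over one 9-h interval, 9/12 ≈ 0.75 half-lives elapse, leaving f ≈ 0.5946 of each dose.
At steady state, accumulation factor R = 1/(1 − e^(−kτ)) ≈ 2.4667.
Single-dose peak C₀ = D/Vd = 893/270 ≈ 3.307 mcg/mL.
Cmax,ss = C₀/(1 − f) ≈ 3.307/0.4054 ≈ 8.157 mcg/mL.
Peak 8.2 mcg/mL vs MTC 11 mcg/mL: below toxic threshold.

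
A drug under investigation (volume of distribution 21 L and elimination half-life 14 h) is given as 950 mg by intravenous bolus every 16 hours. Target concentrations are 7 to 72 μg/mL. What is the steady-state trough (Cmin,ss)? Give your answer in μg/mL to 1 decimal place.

37.4 μg/mL

k = ln2/t½ = ln2/14 ≈ 0.049511 h⁻¹; fraction remaining f = e^(−kτ) = e^(−0.049511×16) ≈ 0.4529.
At steady state, accumulation factor R = 1/(1 − e^(−kτ)) ≈ 1.8278.
Single-dose peak C₀ = D/Vd = 950/21 ≈ 45.238 μg/mL.
Steady-state peak Cmax,ss = C₀·R ≈ 45.238 × 1.8278 ≈ 82.686 μg/mL.
One interval later, Cmin,ss = Cmax,ss·e^(−kτ) ≈ 82.686 × 0.4529 ≈ 37.448 μg/mL.
Trough 37.4 μg/mL vs MEC 7 μg/mL: adequate.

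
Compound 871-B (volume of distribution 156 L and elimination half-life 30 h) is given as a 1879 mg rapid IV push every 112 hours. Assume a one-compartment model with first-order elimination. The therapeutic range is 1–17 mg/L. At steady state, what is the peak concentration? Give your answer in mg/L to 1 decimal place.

k = ln2/t½ = ln2/30 ≈ 0.023105 h⁻¹; fraction remaining f = e^(−kτ) = e^(−0.023105×112) ≈ 0.0752.
At steady state, accumulation factor R = 1/(1 − e^(−kτ)) ≈ 1.0813.
Single-dose peak C₀ = D/Vd = 1879/156 ≈ 12.045 mg/L.
Steady-state peak Cmax,ss = C₀·R ≈ 12.045 × 1.0813 ≈ 13.024 mg/L.
Peak 13.0 mg/L vs MTC 17 mg/L: below toxic threshold.

13.0 mg/L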